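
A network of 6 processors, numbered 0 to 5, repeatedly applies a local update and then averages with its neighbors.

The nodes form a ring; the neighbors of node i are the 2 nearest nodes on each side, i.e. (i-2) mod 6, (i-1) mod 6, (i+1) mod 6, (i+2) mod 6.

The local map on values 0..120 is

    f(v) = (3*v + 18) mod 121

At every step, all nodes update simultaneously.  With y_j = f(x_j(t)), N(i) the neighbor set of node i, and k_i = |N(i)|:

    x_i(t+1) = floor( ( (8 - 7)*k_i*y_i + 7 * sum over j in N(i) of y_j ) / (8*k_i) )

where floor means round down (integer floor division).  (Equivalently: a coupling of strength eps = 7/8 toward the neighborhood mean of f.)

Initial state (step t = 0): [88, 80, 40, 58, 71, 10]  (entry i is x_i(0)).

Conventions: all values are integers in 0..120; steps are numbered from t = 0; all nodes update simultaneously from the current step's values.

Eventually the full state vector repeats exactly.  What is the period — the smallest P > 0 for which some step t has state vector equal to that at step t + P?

Answer: 10
Key observation: The state at step 83, [43, 37, 19, 43, 37, 19], reappears at step 93 — and no state repeats earlier — so the cycle the system enters has period 10.

Derivation:
t=0: [88, 80, 40, 58, 71, 10]
t=1: [46, 40, 53, 50, 52, 57]
t=2: [46, 47, 40, 48, 51, 41]
t=3: [31, 29, 38, 32, 30, 38]
t=4: [65, 67, 97, 65, 67, 97]
t=5: [83, 81, 91, 83, 81, 91]
t=6: [32, 34, 25, 32, 34, 25]
t=7: [107, 105, 114, 107, 105, 114]
t=8: [103, 105, 97, 103, 105, 97]
t=9: [79, 77, 85, 79, 77, 85]
t=10: [18, 20, 12, 18, 20, 12]
t=11: [66, 64, 72, 66, 64, 72]
t=12: [100, 102, 94, 100, 102, 94]
t=13: [70, 68, 76, 70, 68, 76]
t=14: [59, 61, 91, 59, 61, 91]
t=15: [65, 63, 73, 65, 63, 73]
t=16: [99, 101, 92, 99, 101, 92]
t=17: [66, 64, 73, 66, 64, 73]
t=18: [101, 103, 95, 101, 103, 95]
t=19: [73, 71, 79, 73, 71, 79]
t=20: [68, 70, 100, 68, 70, 100]
t=21: [92, 90, 100, 92, 90, 100]
t=22: [59, 61, 52, 59, 61, 52]
t=23: [67, 65, 74, 67, 65, 74]
t=24: [104, 106, 98, 104, 106, 98]
t=25: [82, 80, 88, 82, 80, 88]
t=26: [27, 29, 21, 27, 29, 21]
t=27: [93, 91, 99, 93, 91, 99]
t=28: [60, 62, 54, 60, 62, 54]
t=29: [71, 69, 77, 71, 69, 77]
t=30: [62, 64, 94, 62, 64, 94]
t=31: [74, 72, 82, 74, 72, 82]
t=32: [73, 75, 104, 73, 75, 104]
t=33: [53, 89, 62, 53, 89, 62]
t=34: [62, 66, 53, 62, 66, 53]
t=35: [76, 72, 84, 76, 72, 84]
t=36: [62, 28, 54, 62, 28, 54]
t=37: [80, 74, 88, 80, 74, 88]
t=38: [71, 39, 64, 71, 39, 64]
t=39: [58, 88, 65, 58, 88, 65]
t=40: [66, 76, 60, 66, 76, 60]
t=41: [47, 75, 52, 47, 75, 52]
t=42: [28, 39, 23, 28, 39, 23]
t=43: [56, 84, 61, 56, 84, 61]
t=44: [55, 66, 50, 55, 66, 50]
t=45: [69, 59, 74, 69, 59, 74]
t=46: [97, 106, 92, 97, 106, 92]
t=47: [72, 63, 76, 72, 63, 76]
t=48: [53, 61, 87, 53, 61, 87]
t=49: [58, 50, 64, 58, 50, 64]
t=50: [68, 75, 62, 68, 75, 62]
t=51: [49, 80, 55, 49, 80, 55]
t=52: [39, 48, 34, 39, 48, 34]
t=53: [72, 63, 39, 72, 63, 39]
t=54: [57, 66, 88, 57, 66, 88]
t=55: [67, 59, 76, 67, 59, 76]
t=56: [46, 53, 75, 46, 53, 75]
t=57: [29, 22, 39, 29, 22, 39]
t=58: [56, 62, 84, 56, 62, 84]
t=59: [56, 51, 68, 56, 51, 68]
t=60: [74, 78, 62, 74, 78, 62]
t=61: [55, 89, 66, 55, 89, 66]
t=62: [68, 74, 57, 68, 74, 57]
t=63: [94, 88, 104, 94, 88, 104]
t=64: [63, 68, 53, 63, 68, 53]
t=65: [79, 74, 88, 79, 74, 88]
t=66: [71, 38, 62, 71, 38, 62]
t=67: [54, 85, 63, 54, 85, 63]
t=68: [58, 67, 50, 58, 67, 50]
t=69: [72, 63, 79, 72, 63, 79]
t=70: [57, 65, 88, 57, 65, 88]
t=71: [66, 58, 75, 66, 58, 75]
t=72: [43, 50, 72, 43, 50, 72]
t=73: [73, 66, 46, 73, 66, 46]
t=74: [71, 77, 96, 71, 77, 96]
t=75: [44, 77, 59, 44, 77, 59]
t=76: [39, 45, 25, 39, 45, 25]
t=77: [56, 50, 31, 56, 50, 31]
t=78: [77, 82, 62, 77, 82, 62]
t=79: [46, 42, 23, 46, 42, 23]
t=80: [52, 56, 36, 52, 56, 36]
t=81: [37, 33, 52, 37, 33, 52]
t=82: [75, 41, 61, 75, 41, 61]
t=83: [43, 37, 19, 43, 37, 19]
t=84: [39, 45, 24, 39, 45, 24]
t=85: [55, 49, 31, 55, 49, 31]
t=86: [75, 81, 60, 75, 81, 60]
t=87: [42, 36, 18, 42, 36, 18]
t=88: [36, 42, 21, 36, 42, 21]
t=89: [46, 40, 22, 46, 40, 22]
t=90: [48, 54, 33, 48, 54, 33]
t=91: [82, 76, 58, 82, 76, 58]
t=92: [35, 41, 20, 35, 41, 20]
t=93: [43, 37, 19, 43, 37, 19]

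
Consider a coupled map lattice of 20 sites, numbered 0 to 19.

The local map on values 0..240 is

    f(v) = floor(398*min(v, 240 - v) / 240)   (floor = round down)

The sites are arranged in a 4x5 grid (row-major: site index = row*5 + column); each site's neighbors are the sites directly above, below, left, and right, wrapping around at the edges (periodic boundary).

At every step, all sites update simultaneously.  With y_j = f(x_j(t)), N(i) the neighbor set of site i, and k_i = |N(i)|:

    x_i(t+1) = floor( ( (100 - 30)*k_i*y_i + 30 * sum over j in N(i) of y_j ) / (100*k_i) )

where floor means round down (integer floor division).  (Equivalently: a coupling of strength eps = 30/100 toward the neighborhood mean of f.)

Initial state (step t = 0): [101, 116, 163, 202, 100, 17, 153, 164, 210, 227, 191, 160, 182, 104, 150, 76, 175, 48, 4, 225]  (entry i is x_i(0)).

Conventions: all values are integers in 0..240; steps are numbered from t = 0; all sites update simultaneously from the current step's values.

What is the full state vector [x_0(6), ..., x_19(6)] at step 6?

Simulating step by step:
t=0: [101, 116, 163, 202, 100, 17, 153, 164, 210, 227, 191, 160, 182, 104, 150, 76, 175, 48, 4, 225]
t=1: [155, 175, 123, 70, 136, 50, 136, 119, 62, 44, 89, 124, 105, 142, 126, 116, 114, 80, 29, 50]
t=2: [139, 127, 177, 119, 151, 97, 163, 186, 112, 91, 152, 185, 173, 151, 167, 176, 179, 137, 70, 102]
t=3: [161, 168, 121, 179, 154, 156, 128, 101, 173, 150, 137, 100, 114, 142, 130, 117, 112, 151, 132, 155]
t=4: [136, 135, 177, 117, 138, 144, 173, 168, 121, 147, 170, 170, 180, 162, 173, 182, 176, 159, 166, 150]
t=5: [165, 158, 119, 180, 168, 152, 120, 121, 182, 155, 117, 113, 106, 129, 118, 107, 113, 126, 130, 141]
t=6: [130, 147, 184, 113, 122, 150, 189, 187, 113, 139, 188, 187, 179, 177, 187, 174, 182, 187, 175, 165]

Answer: [130, 147, 184, 113, 122, 150, 189, 187, 113, 139, 188, 187, 179, 177, 187, 174, 182, 187, 175, 165]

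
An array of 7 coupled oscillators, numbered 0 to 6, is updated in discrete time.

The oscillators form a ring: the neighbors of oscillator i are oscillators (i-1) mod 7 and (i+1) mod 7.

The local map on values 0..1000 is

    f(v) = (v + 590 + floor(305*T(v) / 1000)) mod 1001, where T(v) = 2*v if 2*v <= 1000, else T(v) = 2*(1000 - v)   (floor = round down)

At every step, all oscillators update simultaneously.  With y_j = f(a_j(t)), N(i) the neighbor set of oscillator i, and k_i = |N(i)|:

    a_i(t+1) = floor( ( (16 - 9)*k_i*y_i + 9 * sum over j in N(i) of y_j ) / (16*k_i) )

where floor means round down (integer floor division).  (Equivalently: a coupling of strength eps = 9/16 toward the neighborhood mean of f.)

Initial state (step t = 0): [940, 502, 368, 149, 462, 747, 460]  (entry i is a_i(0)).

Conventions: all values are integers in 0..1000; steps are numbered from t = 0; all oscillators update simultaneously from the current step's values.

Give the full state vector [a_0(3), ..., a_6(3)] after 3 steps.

Simulating step by step:
t=0: [940, 502, 368, 149, 462, 747, 460]
t=1: [450, 382, 423, 506, 516, 400, 440]
t=2: [277, 253, 286, 361, 351, 297, 283]
t=3: [307, 459, 349, 131, 134, 85, 47]

Answer: [307, 459, 349, 131, 134, 85, 47]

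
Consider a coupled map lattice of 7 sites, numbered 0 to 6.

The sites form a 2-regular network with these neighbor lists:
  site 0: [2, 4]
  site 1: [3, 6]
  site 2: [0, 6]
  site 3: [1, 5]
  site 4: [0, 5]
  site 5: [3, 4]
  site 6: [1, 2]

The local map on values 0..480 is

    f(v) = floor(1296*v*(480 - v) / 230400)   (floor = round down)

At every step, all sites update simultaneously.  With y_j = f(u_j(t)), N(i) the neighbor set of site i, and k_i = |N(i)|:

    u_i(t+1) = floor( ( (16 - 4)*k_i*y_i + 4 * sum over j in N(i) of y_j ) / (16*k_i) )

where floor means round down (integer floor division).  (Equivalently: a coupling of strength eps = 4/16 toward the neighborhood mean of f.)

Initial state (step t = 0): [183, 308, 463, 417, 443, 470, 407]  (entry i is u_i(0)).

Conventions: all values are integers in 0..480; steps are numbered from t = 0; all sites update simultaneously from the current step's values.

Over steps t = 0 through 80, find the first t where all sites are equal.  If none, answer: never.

Answer: 9
Key observation: Synchronization is absorbing here: once all sites are equal they stay equal, and step 9 is the first all-equal step.

Derivation:
t=0: [183, 308, 463, 417, 443, 470, 407]  (not all equal)
t=1: [245, 262, 92, 150, 110, 49, 167]  (not all equal)
t=2: [295, 312, 227, 263, 226, 151, 285]  (not all equal)
t=3: [310, 299, 319, 312, 314, 289, 311]  (not all equal)
t=4: [294, 301, 289, 297, 295, 305, 295]  (not all equal)
t=5: [307, 303, 309, 304, 305, 301, 306]  (not all equal)
t=6: [298, 300, 297, 300, 300, 302, 299]  (not all equal)
t=7: [304, 303, 304, 302, 303, 302, 304]  (not all equal)
t=8: [300, 301, 300, 301, 301, 301, 300]  (not all equal)
t=9: [303, 303, 303, 303, 303, 303, 303]  (all equal)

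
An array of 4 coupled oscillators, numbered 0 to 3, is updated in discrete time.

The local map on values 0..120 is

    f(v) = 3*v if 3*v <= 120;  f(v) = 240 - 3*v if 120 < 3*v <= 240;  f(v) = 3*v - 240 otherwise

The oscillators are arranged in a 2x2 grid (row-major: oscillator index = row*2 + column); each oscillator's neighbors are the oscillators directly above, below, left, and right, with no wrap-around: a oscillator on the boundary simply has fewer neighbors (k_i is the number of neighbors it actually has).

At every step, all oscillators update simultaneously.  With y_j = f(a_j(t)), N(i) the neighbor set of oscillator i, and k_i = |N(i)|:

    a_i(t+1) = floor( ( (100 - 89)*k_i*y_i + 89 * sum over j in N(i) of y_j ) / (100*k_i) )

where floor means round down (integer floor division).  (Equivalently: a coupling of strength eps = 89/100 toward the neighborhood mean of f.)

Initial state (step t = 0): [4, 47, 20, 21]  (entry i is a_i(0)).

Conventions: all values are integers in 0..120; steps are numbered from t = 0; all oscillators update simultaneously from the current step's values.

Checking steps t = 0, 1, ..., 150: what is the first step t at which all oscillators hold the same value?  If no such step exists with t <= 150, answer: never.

Simulating step by step:
t=0: [4, 47, 20, 21]  (not all equal)
t=1: [72, 44, 39, 77]  (not all equal)
t=2: [102, 26, 27, 101]  (not all equal)
t=3: [78, 65, 66, 77]  (not all equal)
t=4: [39, 11, 11, 39]  (not all equal)
t=5: [42, 107, 107, 42]  (not all equal)
t=6: [84, 110, 110, 84]  (not all equal)
t=7: [81, 20, 20, 81]  (not all equal)
t=8: [53, 9, 9, 53]  (not all equal)
t=9: [32, 75, 75, 32]  (not all equal)
t=10: [23, 87, 87, 23]  (not all equal)
t=11: [26, 63, 63, 26]  (not all equal)
t=12: [53, 75, 75, 53]  (not all equal)
t=13: [22, 73, 73, 22]  (not all equal)
t=14: [25, 61, 61, 25]  (not all equal)
t=15: [58, 73, 73, 58]  (not all equal)
t=16: [25, 61, 61, 25]  (not all equal)

Answer: never
Key observation: The state at step 14 reappears at step 16 — the system is in a cycle of period 2 from step 14 on.  No step 0..16 is synchronized, and the cycle repeats forever, so no step up to 150 (or ever) has all oscillators equal.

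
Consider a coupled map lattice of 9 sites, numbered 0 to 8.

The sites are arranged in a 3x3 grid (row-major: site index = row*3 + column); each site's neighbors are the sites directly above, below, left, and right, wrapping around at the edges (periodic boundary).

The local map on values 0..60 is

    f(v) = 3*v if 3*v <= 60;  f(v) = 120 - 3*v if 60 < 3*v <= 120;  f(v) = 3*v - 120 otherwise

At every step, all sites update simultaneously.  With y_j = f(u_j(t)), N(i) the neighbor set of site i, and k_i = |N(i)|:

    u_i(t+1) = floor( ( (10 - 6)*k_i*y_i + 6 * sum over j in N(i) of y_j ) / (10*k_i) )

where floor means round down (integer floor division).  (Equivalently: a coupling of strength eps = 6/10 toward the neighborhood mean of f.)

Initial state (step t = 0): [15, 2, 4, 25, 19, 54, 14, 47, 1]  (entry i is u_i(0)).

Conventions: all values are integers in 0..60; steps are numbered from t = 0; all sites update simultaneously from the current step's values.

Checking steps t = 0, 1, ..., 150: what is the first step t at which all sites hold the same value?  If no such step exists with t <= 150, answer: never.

Simulating step by step:
t=0: [15, 2, 4, 25, 19, 54, 14, 47, 1]  (not all equal)
t=1: [33, 22, 19, 45, 39, 34, 33, 24, 18]  (not all equal)
t=2: [30, 40, 44, 15, 21, 26, 29, 39, 43]  (not all equal)
t=3: [25, 15, 16, 42, 36, 35, 26, 16, 17]  (not all equal)
t=4: [39, 40, 42, 19, 21, 23, 39, 41, 43]  (not all equal)
t=5: [11, 10, 11, 39, 39, 39, 12, 11, 13]  (not all equal)
t=6: [28, 27, 28, 12, 11, 12, 30, 29, 31]  (not all equal)
t=7: [35, 36, 35, 34, 34, 34, 31, 32, 31]  (not all equal)
t=8: [16, 15, 16, 18, 18, 18, 23, 22, 23]  (not all equal)
t=9: [48, 48, 48, 52, 52, 52, 51, 51, 51]  (not all equal)
t=10: [27, 27, 27, 33, 33, 33, 32, 32, 32]  (not all equal)
t=11: [34, 34, 34, 24, 24, 24, 25, 25, 25]  (not all equal)
t=12: [26, 26, 26, 43, 43, 43, 41, 41, 41]  (not all equal)
t=13: [31, 31, 31, 13, 13, 13, 9, 9, 9]  (not all equal)
t=14: [28, 28, 28, 35, 35, 35, 28, 28, 28]  (not all equal)
t=15: [32, 32, 32, 21, 21, 21, 32, 32, 32]  (not all equal)
t=16: [28, 28, 28, 47, 47, 47, 28, 28, 28]  (not all equal)
t=17: [33, 33, 33, 25, 25, 25, 33, 33, 33]  (not all equal)
t=18: [24, 24, 24, 37, 37, 37, 24, 24, 24]  (not all equal)
t=19: [42, 42, 42, 20, 20, 20, 42, 42, 42]  (not all equal)
t=20: [14, 14, 14, 43, 43, 43, 14, 14, 14]  (not all equal)
t=21: [37, 37, 37, 18, 18, 18, 37, 37, 37]  (not all equal)
t=22: [15, 15, 15, 40, 40, 40, 15, 15, 15]  (not all equal)
t=23: [38, 38, 38, 13, 13, 13, 38, 38, 38]  (not all equal)
t=24: [10, 10, 10, 29, 29, 29, 10, 10, 10]  (not all equal)
t=25: [30, 30, 30, 32, 32, 32, 30, 30, 30]  (not all equal)
t=26: [29, 29, 29, 25, 25, 25, 29, 29, 29]  (not all equal)
t=27: [34, 34, 34, 41, 41, 41, 34, 34, 34]  (not all equal)
t=28: [15, 15, 15, 7, 7, 7, 15, 15, 15]  (not all equal)
t=29: [41, 41, 41, 28, 28, 28, 41, 41, 41]  (not all equal)
t=30: [7, 7, 7, 26, 26, 26, 7, 7, 7]  (not all equal)
t=31: [24, 24, 24, 35, 35, 35, 24, 24, 24]  (not all equal)
t=32: [43, 43, 43, 24, 24, 24, 43, 43, 43]  (not all equal)
t=33: [14, 14, 14, 36, 36, 36, 14, 14, 14]  (not all equal)
t=34: [37, 37, 37, 21, 21, 21, 37, 37, 37]  (not all equal)
t=35: [16, 16, 16, 42, 42, 42, 16, 16, 16]  (not all equal)
t=36: [41, 41, 41, 18, 18, 18, 41, 41, 41]  (not all equal)
t=37: [10, 10, 10, 38, 38, 38, 10, 10, 10]  (not all equal)
t=38: [26, 26, 26, 13, 13, 13, 26, 26, 26]  (not all equal)
t=39: [41, 41, 41, 39, 39, 39, 41, 41, 41]  (not all equal)
t=40: [3, 3, 3, 3, 3, 3, 3, 3, 3]  (all equal)

Answer: 40
Key observation: Synchronization is absorbing here: once all sites are equal they stay equal, and step 40 is the first all-equal step.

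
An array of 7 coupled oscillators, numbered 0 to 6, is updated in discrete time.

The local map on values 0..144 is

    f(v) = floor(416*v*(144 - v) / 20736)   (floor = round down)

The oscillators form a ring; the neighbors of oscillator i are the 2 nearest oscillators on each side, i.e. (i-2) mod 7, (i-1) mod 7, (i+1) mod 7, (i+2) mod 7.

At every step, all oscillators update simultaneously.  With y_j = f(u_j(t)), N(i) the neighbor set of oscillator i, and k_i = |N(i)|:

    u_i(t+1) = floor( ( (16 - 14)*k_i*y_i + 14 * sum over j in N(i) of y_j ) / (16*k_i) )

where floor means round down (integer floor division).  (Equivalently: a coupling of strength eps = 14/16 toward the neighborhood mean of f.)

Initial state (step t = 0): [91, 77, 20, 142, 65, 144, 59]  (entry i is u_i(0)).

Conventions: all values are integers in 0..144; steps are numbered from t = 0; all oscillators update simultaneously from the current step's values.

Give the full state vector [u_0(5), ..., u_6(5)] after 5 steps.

Simulating step by step:
t=0: [91, 77, 20, 142, 65, 144, 59]
t=1: [67, 67, 73, 56, 46, 66, 78]
t=2: [103, 101, 99, 99, 100, 99, 100]
t=3: [87, 87, 87, 88, 88, 87, 87]
t=4: [99, 98, 98, 98, 98, 98, 98]
t=5: [89, 89, 89, 90, 90, 89, 89]

Answer: [89, 89, 89, 90, 90, 89, 89]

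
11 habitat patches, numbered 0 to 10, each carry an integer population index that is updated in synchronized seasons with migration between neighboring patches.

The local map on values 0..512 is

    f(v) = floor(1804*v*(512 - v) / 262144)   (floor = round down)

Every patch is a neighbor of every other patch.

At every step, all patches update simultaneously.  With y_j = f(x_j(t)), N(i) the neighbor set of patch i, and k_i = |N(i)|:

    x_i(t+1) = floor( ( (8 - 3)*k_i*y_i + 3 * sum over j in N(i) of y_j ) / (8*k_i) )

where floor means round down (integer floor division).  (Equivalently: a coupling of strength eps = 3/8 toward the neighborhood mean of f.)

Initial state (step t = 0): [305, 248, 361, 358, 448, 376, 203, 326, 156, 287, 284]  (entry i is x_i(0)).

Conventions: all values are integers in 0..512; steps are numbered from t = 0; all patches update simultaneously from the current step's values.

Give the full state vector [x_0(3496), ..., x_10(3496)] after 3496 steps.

Simulating step by step:
t=0: [305, 248, 361, 358, 448, 376, 203, 326, 156, 287, 284]
t=1: [416, 425, 381, 384, 277, 367, 414, 406, 385, 422, 422]
t=2: [290, 278, 331, 328, 392, 344, 293, 303, 326, 282, 282]
t=3: [433, 435, 415, 417, 363, 406, 432, 428, 418, 435, 435]
t=4: [246, 243, 271, 268, 327, 282, 247, 253, 267, 243, 243]
t=5: [448, 447, 447, 448, 428, 446, 448, 448, 448, 447, 447]
t=6: [199, 200, 200, 199, 228, 202, 199, 199, 199, 200, 200]
t=7: [428, 429, 429, 428, 438, 430, 428, 428, 428, 429, 429]
t=8: [245, 244, 244, 245, 231, 242, 245, 245, 245, 244, 244]
t=9: [449, 449, 449, 449, 447, 449, 449, 449, 449, 449, 449]
t=10: [194, 194, 194, 194, 197, 194, 194, 194, 194, 194, 194]
t=11: [424, 424, 424, 424, 425, 424, 424, 424, 424, 424, 424]
t=12: [255, 255, 255, 255, 254, 255, 255, 255, 255, 255, 255]
t=13: [450, 450, 450, 450, 450, 450, 450, 450, 450, 450, 450]
t=14: [191, 191, 191, 191, 191, 191, 191, 191, 191, 191, 191]
t=15: [421, 421, 421, 421, 421, 421, 421, 421, 421, 421, 421]
t=16: [263, 263, 263, 263, 263, 263, 263, 263, 263, 263, 263]
t=17: [450, 450, 450, 450, 450, 450, 450, 450, 450, 450, 450]

Answer: [263, 263, 263, 263, 263, 263, 263, 263, 263, 263, 263]
Key observation: The state at step 13, [450, 450, 450, 450, 450, 450, 450, 450, 450, 450, 450], reappears at step 17: the system is in a cycle of period 4 from step 13 on.  Therefore the state at step 3496 equals the state at step 13 + ((3496 - 13) mod 4) = 16, which is [263, 263, 263, 263, 263, 263, 263, 263, 263, 263, 263].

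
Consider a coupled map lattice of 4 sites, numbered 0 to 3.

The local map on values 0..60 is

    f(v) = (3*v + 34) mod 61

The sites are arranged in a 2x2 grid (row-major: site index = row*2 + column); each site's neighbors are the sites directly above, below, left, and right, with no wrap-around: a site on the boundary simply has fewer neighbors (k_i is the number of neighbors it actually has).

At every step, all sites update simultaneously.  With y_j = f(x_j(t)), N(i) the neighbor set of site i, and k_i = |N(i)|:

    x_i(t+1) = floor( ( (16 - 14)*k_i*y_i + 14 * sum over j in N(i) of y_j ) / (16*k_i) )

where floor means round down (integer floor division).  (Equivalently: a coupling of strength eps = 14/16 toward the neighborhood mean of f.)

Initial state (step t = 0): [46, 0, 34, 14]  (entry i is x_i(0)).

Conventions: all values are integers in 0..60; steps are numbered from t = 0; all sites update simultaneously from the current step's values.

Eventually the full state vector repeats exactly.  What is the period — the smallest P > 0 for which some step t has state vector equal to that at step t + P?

Answer: 10
Key observation: The state at step 15, [35, 53, 53, 35], reappears at step 25 — and no state repeats earlier — so the cycle the system enters has period 10.

Derivation:
t=0: [46, 0, 34, 14]
t=1: [27, 32, 30, 22]
t=2: [11, 41, 40, 9]
t=3: [30, 7, 6, 29]
t=4: [47, 34, 33, 54]
t=5: [17, 30, 30, 12]
t=6: [4, 14, 14, 2]
t=7: [18, 39, 39, 18]
t=8: [28, 27, 27, 28]
t=9: [54, 56, 56, 54]
t=10: [18, 13, 13, 18]
t=11: [13, 25, 25, 13]
t=12: [43, 16, 16, 43]
t=13: [23, 38, 38, 23]
t=14: [28, 40, 40, 28]
t=15: [35, 53, 53, 35]
t=16: [10, 16, 16, 10]
t=17: [18, 5, 5, 18]
t=18: [46, 29, 29, 46]
t=19: [58, 51, 51, 58]
t=20: [6, 22, 22, 6]
t=21: [40, 50, 50, 40]
t=22: [4, 28, 28, 4]
t=23: [55, 47, 47, 55]
t=24: [48, 20, 20, 48]
t=25: [35, 53, 53, 35]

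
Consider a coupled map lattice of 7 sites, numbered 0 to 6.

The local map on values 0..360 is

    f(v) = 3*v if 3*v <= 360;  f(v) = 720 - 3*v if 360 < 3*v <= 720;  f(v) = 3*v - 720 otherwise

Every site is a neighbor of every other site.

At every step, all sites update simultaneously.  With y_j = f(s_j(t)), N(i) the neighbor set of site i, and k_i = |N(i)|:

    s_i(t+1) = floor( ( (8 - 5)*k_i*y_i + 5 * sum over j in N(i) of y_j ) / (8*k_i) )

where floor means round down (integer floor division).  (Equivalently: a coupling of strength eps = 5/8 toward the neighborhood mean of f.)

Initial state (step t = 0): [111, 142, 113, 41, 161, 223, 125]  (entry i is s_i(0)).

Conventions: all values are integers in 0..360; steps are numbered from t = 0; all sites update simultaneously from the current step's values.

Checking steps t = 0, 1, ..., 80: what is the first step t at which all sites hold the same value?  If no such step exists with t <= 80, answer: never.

Answer: 9
Key observation: Synchronization is absorbing here: once all sites are equal they stay equal, and step 9 is the first all-equal step.

Derivation:
t=0: [111, 142, 113, 41, 161, 223, 125]  (not all equal)
t=1: [269, 259, 271, 212, 243, 193, 272]  (not all equal)
t=2: [82, 74, 84, 81, 61, 97, 85]  (not all equal)
t=3: [242, 236, 244, 242, 225, 255, 245]  (not all equal)
t=4: [16, 17, 17, 16, 26, 26, 18]  (not all equal)
t=5: [55, 56, 56, 55, 63, 63, 57]  (not all equal)
t=6: [171, 172, 172, 171, 177, 177, 172]  (not all equal)
t=7: [202, 201, 201, 202, 197, 197, 201]  (not all equal)
t=8: [118, 118, 118, 118, 122, 122, 118]  (not all equal)
t=9: [354, 354, 354, 354, 354, 354, 354]  (all equal)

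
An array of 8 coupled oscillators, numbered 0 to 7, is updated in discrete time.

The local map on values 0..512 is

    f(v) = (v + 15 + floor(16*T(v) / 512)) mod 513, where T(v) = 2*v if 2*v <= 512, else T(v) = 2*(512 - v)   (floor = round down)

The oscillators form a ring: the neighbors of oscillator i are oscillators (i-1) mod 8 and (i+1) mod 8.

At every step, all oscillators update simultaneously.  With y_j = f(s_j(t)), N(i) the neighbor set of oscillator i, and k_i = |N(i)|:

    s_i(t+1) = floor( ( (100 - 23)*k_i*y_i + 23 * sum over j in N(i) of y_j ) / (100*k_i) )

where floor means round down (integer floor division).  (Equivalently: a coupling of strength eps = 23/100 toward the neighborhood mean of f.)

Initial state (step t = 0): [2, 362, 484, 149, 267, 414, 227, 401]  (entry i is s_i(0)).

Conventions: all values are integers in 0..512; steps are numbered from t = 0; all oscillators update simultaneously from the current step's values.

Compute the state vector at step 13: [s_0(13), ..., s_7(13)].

Answer: [103, 359, 163, 52, 37, 52, 159, 355]

Derivation:
t=0: [2, 362, 484, 149, 267, 414, 227, 401]
t=1: [106, 356, 449, 224, 298, 398, 295, 356]
t=2: [185, 360, 432, 286, 328, 398, 340, 344]
t=3: [249, 371, 428, 335, 357, 406, 371, 350]
t=4: [303, 386, 431, 373, 383, 417, 395, 366]
t=5: [346, 404, 439, 403, 408, 431, 416, 386]
t=6: [381, 422, 450, 428, 430, 446, 435, 407]
t=7: [411, 440, 462, 450, 451, 462, 452, 428]
t=8: [436, 458, 476, 469, 470, 477, 468, 448]
t=9: [458, 475, 490, 486, 487, 492, 483, 467]
t=10: [478, 491, 503, 502, 503, 506, 498, 484]
t=11: [496, 447, 62, 4, 5, 6, 58, 441]
t=12: [500, 426, 117, 26, 20, 27, 113, 421]
t=13: [103, 359, 163, 52, 37, 52, 159, 355]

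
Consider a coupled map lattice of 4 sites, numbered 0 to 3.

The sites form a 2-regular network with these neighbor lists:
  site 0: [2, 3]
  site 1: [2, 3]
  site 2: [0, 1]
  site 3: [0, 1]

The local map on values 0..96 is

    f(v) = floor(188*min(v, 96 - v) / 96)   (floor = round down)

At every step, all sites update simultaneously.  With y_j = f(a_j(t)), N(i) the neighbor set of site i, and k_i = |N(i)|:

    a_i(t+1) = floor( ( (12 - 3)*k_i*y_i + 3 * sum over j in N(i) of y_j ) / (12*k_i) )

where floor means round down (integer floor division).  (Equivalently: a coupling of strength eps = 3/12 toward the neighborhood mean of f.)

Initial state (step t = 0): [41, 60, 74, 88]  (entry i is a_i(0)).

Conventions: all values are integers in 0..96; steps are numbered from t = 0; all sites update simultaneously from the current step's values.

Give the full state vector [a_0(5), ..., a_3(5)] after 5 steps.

Simulating step by step:
t=0: [41, 60, 74, 88]
t=1: [67, 59, 51, 30]
t=2: [60, 72, 82, 59]
t=3: [64, 47, 34, 68]
t=4: [61, 84, 68, 59]
t=5: [66, 33, 51, 65]

Answer: [66, 33, 51, 65]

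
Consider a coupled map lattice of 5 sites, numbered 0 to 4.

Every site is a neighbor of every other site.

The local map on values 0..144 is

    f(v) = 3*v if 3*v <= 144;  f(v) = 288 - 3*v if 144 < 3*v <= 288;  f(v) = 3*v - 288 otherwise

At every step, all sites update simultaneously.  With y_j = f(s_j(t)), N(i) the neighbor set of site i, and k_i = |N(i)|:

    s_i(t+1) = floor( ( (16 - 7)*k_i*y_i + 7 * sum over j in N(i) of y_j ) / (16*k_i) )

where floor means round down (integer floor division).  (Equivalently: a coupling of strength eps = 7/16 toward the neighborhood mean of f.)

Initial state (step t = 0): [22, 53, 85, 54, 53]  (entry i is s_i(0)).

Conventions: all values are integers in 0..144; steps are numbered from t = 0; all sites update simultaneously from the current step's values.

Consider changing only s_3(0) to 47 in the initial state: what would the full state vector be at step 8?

Answer: [21, 16, 40, 30, 16]
Key observation: This trace re-runs the system from the modified initial state.

Derivation:
t=0: [22, 53, 85, 47, 53]
t=1: [84, 112, 69, 118, 112]
t=2: [46, 52, 67, 60, 52]
t=3: [127, 125, 104, 114, 125]
t=4: [79, 77, 48, 62, 77]
t=5: [68, 70, 110, 91, 70]
t=6: [70, 67, 51, 39, 67]
t=7: [90, 94, 116, 108, 94]
t=8: [21, 16, 40, 30, 16]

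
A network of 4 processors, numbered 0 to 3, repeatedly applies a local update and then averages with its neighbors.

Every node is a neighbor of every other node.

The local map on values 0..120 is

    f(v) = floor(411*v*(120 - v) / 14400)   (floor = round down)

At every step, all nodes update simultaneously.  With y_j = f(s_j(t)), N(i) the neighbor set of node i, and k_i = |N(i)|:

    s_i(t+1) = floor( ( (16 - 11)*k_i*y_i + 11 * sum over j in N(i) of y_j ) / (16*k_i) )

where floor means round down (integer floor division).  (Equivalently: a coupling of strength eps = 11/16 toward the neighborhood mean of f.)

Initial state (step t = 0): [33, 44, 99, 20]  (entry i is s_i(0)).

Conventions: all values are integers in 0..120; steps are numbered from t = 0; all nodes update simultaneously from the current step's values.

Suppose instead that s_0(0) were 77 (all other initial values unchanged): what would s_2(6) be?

Simulating step by step:
t=0: [77, 44, 99, 20]
t=1: [77, 77, 74, 74]
t=2: [95, 95, 95, 95]
t=3: [67, 67, 67, 67]
t=4: [101, 101, 101, 101]
t=5: [54, 54, 54, 54]
t=6: [101, 101, 101, 101]

Answer: s_2(6) = 101
Key observation: This trace re-runs the system from the modified initial state.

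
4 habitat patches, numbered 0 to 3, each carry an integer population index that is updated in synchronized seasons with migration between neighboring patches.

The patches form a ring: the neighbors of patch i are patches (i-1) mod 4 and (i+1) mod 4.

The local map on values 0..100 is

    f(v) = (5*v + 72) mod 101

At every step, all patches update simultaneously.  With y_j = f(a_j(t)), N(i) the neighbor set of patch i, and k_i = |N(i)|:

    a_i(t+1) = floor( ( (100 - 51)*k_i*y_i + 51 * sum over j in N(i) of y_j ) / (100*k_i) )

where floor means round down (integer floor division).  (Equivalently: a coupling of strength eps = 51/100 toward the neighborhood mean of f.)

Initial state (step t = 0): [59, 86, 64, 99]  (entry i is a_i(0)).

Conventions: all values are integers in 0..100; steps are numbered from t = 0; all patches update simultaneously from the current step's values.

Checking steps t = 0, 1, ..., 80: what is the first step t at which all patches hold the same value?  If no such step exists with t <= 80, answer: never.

Answer: 25
Key observation: Synchronization is absorbing here: once all patches are equal they stay equal, and step 25 is the first all-equal step.

Derivation:
t=0: [59, 86, 64, 99]  (not all equal)
t=1: [72, 87, 84, 69]  (not all equal)
t=2: [17, 30, 46, 35]  (not all equal)
t=3: [44, 49, 65, 61]  (not all equal)
t=4: [66, 53, 68, 83]  (not all equal)
t=5: [78, 43, 33, 67]  (not all equal)
t=6: [50, 65, 39, 25]  (not all equal)
t=7: [57, 67, 80, 68]  (not all equal)
t=8: [29, 32, 36, 35]  (not all equal)
t=9: [26, 31, 43, 38]  (not all equal)
t=10: [21, 33, 63, 51]  (not all equal)
t=11: [52, 57, 56, 52]  (not all equal)
t=12: [35, 46, 45, 34]  (not all equal)
t=13: [57, 84, 82, 55]  (not all equal)
t=14: [60, 76, 71, 55]  (not all equal)
t=15: [57, 46, 34, 45]  (not all equal)
t=16: [76, 72, 69, 70]  (not all equal)
t=17: [35, 29, 18, 24]  (not all equal)
t=18: [49, 34, 56, 71]  (not all equal)
t=19: [22, 35, 40, 27]  (not all equal)
t=20: [52, 60, 47, 40]  (not all equal)
t=21: [49, 42, 37, 42]  (not all equal)
t=22: [47, 56, 67, 56]  (not all equal)
t=23: [26, 25, 26, 25]  (not all equal)
t=24: [48, 47, 48, 47]  (not all equal)
t=25: [6, 6, 6, 6]  (all equal)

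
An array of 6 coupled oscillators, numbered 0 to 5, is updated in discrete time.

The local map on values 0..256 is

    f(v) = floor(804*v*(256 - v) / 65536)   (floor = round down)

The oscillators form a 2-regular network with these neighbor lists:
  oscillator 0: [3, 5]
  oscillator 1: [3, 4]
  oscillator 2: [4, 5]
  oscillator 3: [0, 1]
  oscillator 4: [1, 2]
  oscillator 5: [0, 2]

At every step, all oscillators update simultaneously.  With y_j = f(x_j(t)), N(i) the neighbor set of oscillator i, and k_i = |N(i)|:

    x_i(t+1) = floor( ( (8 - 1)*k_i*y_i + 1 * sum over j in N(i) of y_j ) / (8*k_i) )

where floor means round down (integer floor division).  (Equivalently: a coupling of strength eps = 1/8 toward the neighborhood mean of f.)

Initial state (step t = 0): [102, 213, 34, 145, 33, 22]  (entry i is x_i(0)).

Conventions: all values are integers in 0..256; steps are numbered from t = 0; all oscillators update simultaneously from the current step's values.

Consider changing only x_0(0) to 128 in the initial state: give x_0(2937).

Simulating step by step:
t=0: [128, 213, 34, 145, 33, 22]
t=1: [192, 115, 90, 191, 91, 73]
t=2: [150, 194, 181, 154, 184, 163]
t=3: [194, 150, 166, 189, 161, 184]
t=4: [148, 192, 181, 157, 187, 162]
t=5: [195, 153, 166, 187, 158, 185]
t=6: [146, 190, 182, 159, 188, 161]
t=7: [195, 155, 165, 187, 156, 186]
t=8: [146, 189, 182, 159, 190, 159]
t=9: [196, 157, 165, 187, 153, 188]
t=10: [145, 188, 182, 159, 192, 157]
t=11: [196, 157, 165, 187, 151, 188]
t=12: [145, 188, 182, 159, 193, 157]
t=13: [196, 157, 165, 187, 150, 188]
t=14: [145, 188, 182, 159, 194, 157]
t=15: [196, 157, 165, 187, 148, 188]
t=16: [145, 188, 183, 159, 194, 157]
t=17: [196, 157, 163, 187, 148, 188]
t=18: [145, 188, 183, 159, 194, 157]

Answer: x_0(2937) = 196
Key observation: The state at step 16, [145, 188, 183, 159, 194, 157], reappears at step 18: the system is in a cycle of period 2 from step 16 on.  Therefore the state at step 2937 equals the state at step 16 + ((2937 - 16) mod 2) = 17, which is [196, 157, 163, 187, 148, 188].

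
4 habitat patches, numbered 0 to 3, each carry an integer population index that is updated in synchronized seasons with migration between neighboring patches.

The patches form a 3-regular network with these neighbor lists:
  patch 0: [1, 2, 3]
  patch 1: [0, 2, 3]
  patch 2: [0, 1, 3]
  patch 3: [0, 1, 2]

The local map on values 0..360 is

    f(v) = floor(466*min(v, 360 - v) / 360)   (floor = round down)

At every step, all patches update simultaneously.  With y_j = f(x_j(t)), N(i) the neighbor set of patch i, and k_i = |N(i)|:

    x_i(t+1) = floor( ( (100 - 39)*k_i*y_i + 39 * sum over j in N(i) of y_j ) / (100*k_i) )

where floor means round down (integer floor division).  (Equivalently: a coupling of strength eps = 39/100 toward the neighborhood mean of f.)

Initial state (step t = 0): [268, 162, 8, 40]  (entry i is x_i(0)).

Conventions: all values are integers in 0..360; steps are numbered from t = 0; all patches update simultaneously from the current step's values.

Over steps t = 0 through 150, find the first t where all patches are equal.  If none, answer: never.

Simulating step by step:
t=0: [268, 162, 8, 40]  (not all equal)
t=1: [107, 150, 55, 75]  (not all equal)
t=2: [131, 158, 99, 111]  (not all equal)
t=3: [164, 181, 145, 152]  (not all equal)
t=4: [209, 218, 197, 201]  (not all equal)
t=5: [196, 190, 203, 201]  (not all equal)
t=6: [210, 214, 206, 207]  (not all equal)
t=7: [194, 191, 196, 196]  (not all equal)
t=8: [214, 215, 213, 213]  (not all equal)
t=9: [188, 187, 189, 189]  (not all equal)
t=10: [221, 222, 221, 221]  (not all equal)
t=11: [178, 178, 178, 178]  (all equal)

Answer: 11
Key observation: Synchronization is absorbing here: once all patches are equal they stay equal, and step 11 is the first all-equal step.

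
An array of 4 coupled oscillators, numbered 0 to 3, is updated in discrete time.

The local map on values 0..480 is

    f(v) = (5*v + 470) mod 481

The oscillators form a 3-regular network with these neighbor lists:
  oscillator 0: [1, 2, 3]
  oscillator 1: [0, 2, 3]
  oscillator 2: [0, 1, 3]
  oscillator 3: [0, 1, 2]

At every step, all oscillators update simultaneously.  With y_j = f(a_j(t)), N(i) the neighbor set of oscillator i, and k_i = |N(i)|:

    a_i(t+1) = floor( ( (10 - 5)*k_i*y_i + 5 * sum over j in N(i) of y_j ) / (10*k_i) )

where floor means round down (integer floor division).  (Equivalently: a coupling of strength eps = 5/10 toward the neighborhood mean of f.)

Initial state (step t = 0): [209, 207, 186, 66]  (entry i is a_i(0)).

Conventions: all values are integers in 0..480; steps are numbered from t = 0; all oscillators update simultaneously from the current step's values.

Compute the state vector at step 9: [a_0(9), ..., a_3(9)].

Simulating step by step:
t=0: [209, 207, 186, 66]
t=1: [172, 169, 294, 254]
t=2: [295, 290, 177, 271]
t=3: [219, 371, 343, 339]
t=4: [211, 304, 257, 251]
t=5: [151, 145, 227, 217]
t=6: [216, 206, 182, 165]
t=7: [188, 171, 291, 263]
t=8: [341, 313, 192, 306]
t=9: [234, 188, 307, 176]

Answer: [234, 188, 307, 176]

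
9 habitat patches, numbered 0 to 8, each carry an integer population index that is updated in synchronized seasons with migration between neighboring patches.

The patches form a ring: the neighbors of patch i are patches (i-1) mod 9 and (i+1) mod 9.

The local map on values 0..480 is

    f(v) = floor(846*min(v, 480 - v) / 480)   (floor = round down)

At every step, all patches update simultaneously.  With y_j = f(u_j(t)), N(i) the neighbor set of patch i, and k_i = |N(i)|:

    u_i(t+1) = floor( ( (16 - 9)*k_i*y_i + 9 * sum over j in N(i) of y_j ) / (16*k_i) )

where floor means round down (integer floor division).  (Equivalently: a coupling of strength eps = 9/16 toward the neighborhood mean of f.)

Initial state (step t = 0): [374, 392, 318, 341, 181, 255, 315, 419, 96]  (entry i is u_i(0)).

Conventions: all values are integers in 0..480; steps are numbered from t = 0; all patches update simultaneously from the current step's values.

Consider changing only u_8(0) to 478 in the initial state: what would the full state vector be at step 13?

Simulating step by step:
t=0: [374, 392, 318, 341, 181, 255, 315, 419, 478]
t=1: [125, 200, 236, 276, 319, 344, 268, 129, 83]
t=2: [236, 332, 381, 353, 292, 289, 294, 245, 189]
t=3: [348, 279, 211, 239, 302, 332, 354, 366, 378]
t=4: [251, 324, 380, 376, 328, 264, 226, 200, 199]
t=5: [351, 282, 205, 204, 275, 353, 380, 364, 365]
t=6: [254, 317, 356, 360, 321, 248, 197, 195, 209]
t=7: [358, 298, 235, 232, 296, 354, 363, 351, 369]
t=8: [238, 316, 385, 386, 318, 246, 216, 212, 209]
t=9: [368, 291, 200, 199, 286, 367, 387, 373, 383]
t=10: [227, 300, 346, 348, 303, 228, 180, 175, 182]
t=11: [354, 317, 257, 255, 314, 352, 338, 313, 339]
t=12: [247, 298, 364, 365, 302, 250, 255, 268, 253]
t=13: [381, 312, 236, 233, 307, 376, 392, 387, 395]

Answer: [381, 312, 236, 233, 307, 376, 392, 387, 395]
Key observation: This trace re-runs the system from the modified initial state.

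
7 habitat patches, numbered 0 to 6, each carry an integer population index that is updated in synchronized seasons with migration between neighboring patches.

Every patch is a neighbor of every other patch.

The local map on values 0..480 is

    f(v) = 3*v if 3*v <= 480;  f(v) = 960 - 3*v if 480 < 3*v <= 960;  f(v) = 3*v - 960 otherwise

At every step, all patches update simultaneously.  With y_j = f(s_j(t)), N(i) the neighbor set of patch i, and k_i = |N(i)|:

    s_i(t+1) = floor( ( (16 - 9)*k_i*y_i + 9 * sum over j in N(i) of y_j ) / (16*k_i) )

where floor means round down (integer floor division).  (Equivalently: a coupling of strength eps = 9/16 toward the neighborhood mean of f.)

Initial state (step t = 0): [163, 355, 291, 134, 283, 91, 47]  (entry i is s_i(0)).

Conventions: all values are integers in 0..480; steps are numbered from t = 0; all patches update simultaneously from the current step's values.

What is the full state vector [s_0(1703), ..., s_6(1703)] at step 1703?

Simulating step by step:
t=0: [163, 355, 291, 134, 283, 91, 47]
t=1: [310, 185, 178, 287, 187, 242, 197]
t=2: [194, 323, 330, 217, 321, 264, 310]
t=3: [216, 90, 97, 193, 87, 144, 97]
t=4: [317, 302, 309, 340, 299, 358, 309]
t=5: [37, 52, 45, 54, 55, 73, 45]
t=6: [139, 155, 147, 157, 158, 176, 147]
t=7: [437, 454, 446, 456, 457, 442, 446]
t=8: [373, 390, 382, 392, 393, 378, 382]
t=9: [181, 198, 190, 200, 201, 186, 190]
t=10: [394, 377, 385, 375, 374, 389, 385]
t=11: [199, 182, 190, 180, 179, 194, 190]
t=12: [385, 402, 394, 404, 405, 390, 394]
t=13: [217, 234, 226, 236, 237, 222, 226]
t=14: [286, 269, 277, 267, 266, 281, 277]
t=15: [124, 141, 133, 143, 144, 129, 133]
t=16: [394, 411, 403, 413, 414, 399, 403]
t=17: [244, 261, 253, 263, 264, 249, 253]
t=18: [205, 188, 196, 186, 185, 200, 196]
t=19: [367, 384, 376, 386, 387, 372, 376]
t=20: [163, 180, 172, 182, 183, 168, 172]
t=21: [448, 431, 439, 429, 428, 443, 439]
t=22: [361, 344, 352, 342, 341, 356, 352]
t=23: [100, 83, 91, 81, 80, 95, 91]
t=24: [277, 260, 268, 258, 257, 272, 268]
t=25: [151, 168, 160, 170, 171, 156, 160]
t=26: [458, 459, 468, 457, 456, 464, 468]
t=27: [420, 421, 431, 419, 418, 426, 431]
t=28: [307, 308, 318, 306, 305, 313, 318]
t=29: [31, 30, 20, 32, 33, 25, 20]
t=30: [85, 84, 74, 86, 87, 79, 74]
t=31: [247, 246, 236, 248, 249, 241, 236]
t=32: [226, 227, 237, 225, 224, 232, 237]
t=33: [274, 273, 263, 275, 276, 268, 263]
t=34: [145, 146, 156, 144, 143, 151, 156]
t=35: [442, 443, 453, 441, 440, 448, 453]
t=36: [373, 374, 384, 372, 371, 379, 384]
t=37: [166, 167, 177, 165, 164, 172, 177]
t=38: [454, 453, 443, 455, 456, 448, 443]
t=39: [394, 393, 383, 395, 396, 388, 383]
t=40: [214, 213, 203, 215, 216, 208, 203]
t=41: [325, 326, 336, 324, 323, 331, 336]
t=42: [22, 23, 33, 21, 20, 28, 33]
t=43: [73, 74, 84, 72, 71, 79, 84]
t=44: [226, 227, 237, 225, 224, 232, 237]

Answer: [442, 443, 453, 441, 440, 448, 453]
Key observation: The state at step 32, [226, 227, 237, 225, 224, 232, 237], reappears at step 44: the system is in a cycle of period 12 from step 32 on.  Therefore the state at step 1703 equals the state at step 32 + ((1703 - 32) mod 12) = 35, which is [442, 443, 453, 441, 440, 448, 453].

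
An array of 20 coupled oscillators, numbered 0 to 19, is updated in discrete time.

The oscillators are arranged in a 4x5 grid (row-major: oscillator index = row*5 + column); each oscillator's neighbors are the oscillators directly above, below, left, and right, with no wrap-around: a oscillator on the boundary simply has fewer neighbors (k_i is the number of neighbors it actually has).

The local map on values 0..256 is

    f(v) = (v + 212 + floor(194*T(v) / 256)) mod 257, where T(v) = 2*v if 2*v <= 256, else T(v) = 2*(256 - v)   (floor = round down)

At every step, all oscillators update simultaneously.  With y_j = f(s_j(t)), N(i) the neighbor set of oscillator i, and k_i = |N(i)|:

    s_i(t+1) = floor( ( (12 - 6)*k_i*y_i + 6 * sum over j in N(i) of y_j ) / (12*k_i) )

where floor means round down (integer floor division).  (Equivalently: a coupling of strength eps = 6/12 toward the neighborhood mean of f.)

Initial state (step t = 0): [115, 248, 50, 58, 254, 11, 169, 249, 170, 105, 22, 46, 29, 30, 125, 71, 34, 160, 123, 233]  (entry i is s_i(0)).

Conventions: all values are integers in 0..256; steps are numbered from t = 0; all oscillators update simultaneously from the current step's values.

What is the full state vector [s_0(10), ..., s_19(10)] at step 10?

Simulating step by step:
t=0: [115, 248, 50, 58, 254, 11, 169, 249, 170, 105, 22, 46, 29, 30, 125, 71, 34, 160, 123, 233]
t=1: [235, 204, 128, 141, 185, 204, 219, 184, 197, 189, 78, 76, 53, 52, 84, 79, 54, 13, 46, 115]
t=2: [229, 197, 93, 91, 188, 218, 223, 196, 194, 231, 164, 142, 134, 113, 178, 136, 135, 163, 130, 181]
t=3: [229, 227, 204, 204, 224, 190, 204, 204, 231, 234, 43, 38, 69, 185, 244, 11, 12, 8, 90, 191]
t=4: [229, 228, 235, 233, 228, 209, 213, 221, 229, 222, 120, 108, 159, 217, 227, 195, 207, 207, 211, 221]
t=5: [227, 225, 223, 222, 225, 236, 230, 199, 225, 226, 245, 204, 117, 201, 227, 244, 235, 197, 233, 229]
t=6: [224, 225, 229, 227, 226, 221, 227, 235, 229, 225, 220, 232, 244, 234, 227, 217, 226, 235, 228, 223]
t=7: [227, 225, 224, 224, 225, 228, 224, 221, 223, 225, 228, 223, 219, 222, 225, 229, 225, 221, 224, 226]
t=8: [225, 226, 227, 227, 226, 225, 227, 228, 227, 226, 225, 227, 229, 227, 226, 224, 226, 228, 227, 226]
t=9: [226, 225, 225, 225, 225, 225, 225, 224, 225, 225, 226, 225, 224, 225, 225, 226, 225, 225, 225, 225]
t=10: [226, 226, 226, 226, 226, 226, 226, 226, 226, 226, 226, 226, 226, 226, 226, 226, 226, 226, 226, 226]

Answer: [226, 226, 226, 226, 226, 226, 226, 226, 226, 226, 226, 226, 226, 226, 226, 226, 226, 226, 226, 226]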